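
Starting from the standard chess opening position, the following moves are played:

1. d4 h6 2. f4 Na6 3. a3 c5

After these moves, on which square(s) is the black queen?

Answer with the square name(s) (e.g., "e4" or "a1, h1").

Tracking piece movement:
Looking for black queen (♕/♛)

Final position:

  a b c d e f g h
  ─────────────────
8│♜ · ♝ ♛ ♚ ♝ ♞ ♜│8
7│♟ ♟ · ♟ ♟ ♟ ♟ ·│7
6│♞ · · · · · · ♟│6
5│· · ♟ · · · · ·│5
4│· · · ♙ · ♙ · ·│4
3│♙ · · · · · · ·│3
2│· ♙ ♙ · ♙ · ♙ ♙│2
1│♖ ♘ ♗ ♕ ♔ ♗ ♘ ♖│1
  ─────────────────
  a b c d e f g h


d8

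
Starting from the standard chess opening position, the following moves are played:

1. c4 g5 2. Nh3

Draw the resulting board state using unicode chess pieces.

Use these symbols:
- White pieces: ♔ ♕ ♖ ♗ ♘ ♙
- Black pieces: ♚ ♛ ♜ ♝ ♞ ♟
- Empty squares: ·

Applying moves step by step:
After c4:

♜ ♞ ♝ ♛ ♚ ♝ ♞ ♜
♟ ♟ ♟ ♟ ♟ ♟ ♟ ♟
· · · · · · · ·
· · · · · · · ·
· · ♙ · · · · ·
· · · · · · · ·
♙ ♙ · ♙ ♙ ♙ ♙ ♙
♖ ♘ ♗ ♕ ♔ ♗ ♘ ♖


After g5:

♜ ♞ ♝ ♛ ♚ ♝ ♞ ♜
♟ ♟ ♟ ♟ ♟ ♟ · ♟
· · · · · · · ·
· · · · · · ♟ ·
· · ♙ · · · · ·
· · · · · · · ·
♙ ♙ · ♙ ♙ ♙ ♙ ♙
♖ ♘ ♗ ♕ ♔ ♗ ♘ ♖


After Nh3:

♜ ♞ ♝ ♛ ♚ ♝ ♞ ♜
♟ ♟ ♟ ♟ ♟ ♟ · ♟
· · · · · · · ·
· · · · · · ♟ ·
· · ♙ · · · · ·
· · · · · · · ♘
♙ ♙ · ♙ ♙ ♙ ♙ ♙
♖ ♘ ♗ ♕ ♔ ♗ · ♖



  a b c d e f g h
  ─────────────────
8│♜ ♞ ♝ ♛ ♚ ♝ ♞ ♜│8
7│♟ ♟ ♟ ♟ ♟ ♟ · ♟│7
6│· · · · · · · ·│6
5│· · · · · · ♟ ·│5
4│· · ♙ · · · · ·│4
3│· · · · · · · ♘│3
2│♙ ♙ · ♙ ♙ ♙ ♙ ♙│2
1│♖ ♘ ♗ ♕ ♔ ♗ · ♖│1
  ─────────────────
  a b c d e f g h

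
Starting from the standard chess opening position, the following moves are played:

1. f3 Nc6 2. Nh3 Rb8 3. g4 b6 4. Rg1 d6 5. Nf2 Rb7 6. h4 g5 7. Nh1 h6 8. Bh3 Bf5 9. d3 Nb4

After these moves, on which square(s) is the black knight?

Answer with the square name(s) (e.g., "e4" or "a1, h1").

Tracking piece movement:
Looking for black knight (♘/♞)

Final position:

  a b c d e f g h
  ─────────────────
8│· · · ♛ ♚ ♝ ♞ ♜│8
7│♟ ♜ ♟ · ♟ ♟ · ·│7
6│· ♟ · ♟ · · · ♟│6
5│· · · · · ♝ ♟ ·│5
4│· ♞ · · · · ♙ ♙│4
3│· · · ♙ · ♙ · ♗│3
2│♙ ♙ ♙ · ♙ · · ·│2
1│♖ ♘ ♗ ♕ ♔ · ♖ ♘│1
  ─────────────────
  a b c d e f g h


b4, g8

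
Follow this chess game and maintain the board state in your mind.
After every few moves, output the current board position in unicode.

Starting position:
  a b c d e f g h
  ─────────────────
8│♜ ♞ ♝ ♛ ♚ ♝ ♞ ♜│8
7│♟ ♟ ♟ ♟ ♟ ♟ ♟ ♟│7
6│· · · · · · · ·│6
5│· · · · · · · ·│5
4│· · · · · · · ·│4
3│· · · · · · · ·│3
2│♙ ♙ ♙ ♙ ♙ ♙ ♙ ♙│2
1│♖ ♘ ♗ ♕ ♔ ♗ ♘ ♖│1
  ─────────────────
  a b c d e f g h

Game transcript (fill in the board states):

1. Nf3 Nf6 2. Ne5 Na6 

  a b c d e f g h
  ─────────────────
8│♜ · ♝ ♛ ♚ ♝ · ♜│8
7│♟ ♟ ♟ ♟ ♟ ♟ ♟ ♟│7
6│♞ · · · · ♞ · ·│6
5│· · · · ♘ · · ·│5
4│· · · · · · · ·│4
3│· · · · · · · ·│3
2│♙ ♙ ♙ ♙ ♙ ♙ ♙ ♙│2
1│♖ ♘ ♗ ♕ ♔ ♗ · ♖│1
  ─────────────────
  a b c d e f g h

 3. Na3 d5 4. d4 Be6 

  a b c d e f g h
  ─────────────────
8│♜ · · ♛ ♚ ♝ · ♜│8
7│♟ ♟ ♟ · ♟ ♟ ♟ ♟│7
6│♞ · · · ♝ ♞ · ·│6
5│· · · ♟ ♘ · · ·│5
4│· · · ♙ · · · ·│4
3│♘ · · · · · · ·│3
2│♙ ♙ ♙ · ♙ ♙ ♙ ♙│2
1│♖ · ♗ ♕ ♔ ♗ · ♖│1
  ─────────────────
  a b c d e f g h

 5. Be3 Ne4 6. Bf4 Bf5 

  a b c d e f g h
  ─────────────────
8│♜ · · ♛ ♚ ♝ · ♜│8
7│♟ ♟ ♟ · ♟ ♟ ♟ ♟│7
6│♞ · · · · · · ·│6
5│· · · ♟ ♘ ♝ · ·│5
4│· · · ♙ ♞ ♗ · ·│4
3│♘ · · · · · · ·│3
2│♙ ♙ ♙ · ♙ ♙ ♙ ♙│2
1│♖ · · ♕ ♔ ♗ · ♖│1
  ─────────────────
  a b c d e f g h

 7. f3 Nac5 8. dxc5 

  a b c d e f g h
  ─────────────────
8│♜ · · ♛ ♚ ♝ · ♜│8
7│♟ ♟ ♟ · ♟ ♟ ♟ ♟│7
6│· · · · · · · ·│6
5│· · ♙ ♟ ♘ ♝ · ·│5
4│· · · · ♞ ♗ · ·│4
3│♘ · · · · ♙ · ·│3
2│♙ ♙ ♙ · ♙ · ♙ ♙│2
1│♖ · · ♕ ♔ ♗ · ♖│1
  ─────────────────
  a b c d e f g h


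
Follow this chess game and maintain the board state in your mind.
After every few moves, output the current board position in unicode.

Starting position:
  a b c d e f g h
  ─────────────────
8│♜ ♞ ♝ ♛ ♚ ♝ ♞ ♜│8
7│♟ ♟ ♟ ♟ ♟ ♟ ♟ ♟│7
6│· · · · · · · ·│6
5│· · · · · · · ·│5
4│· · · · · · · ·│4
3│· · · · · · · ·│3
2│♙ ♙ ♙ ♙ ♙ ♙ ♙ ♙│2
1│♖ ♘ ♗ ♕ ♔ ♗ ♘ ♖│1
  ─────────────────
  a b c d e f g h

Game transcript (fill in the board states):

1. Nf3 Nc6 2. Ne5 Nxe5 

  a b c d e f g h
  ─────────────────
8│♜ · ♝ ♛ ♚ ♝ ♞ ♜│8
7│♟ ♟ ♟ ♟ ♟ ♟ ♟ ♟│7
6│· · · · · · · ·│6
5│· · · · ♞ · · ·│5
4│· · · · · · · ·│4
3│· · · · · · · ·│3
2│♙ ♙ ♙ ♙ ♙ ♙ ♙ ♙│2
1│♖ ♘ ♗ ♕ ♔ ♗ · ♖│1
  ─────────────────
  a b c d e f g h

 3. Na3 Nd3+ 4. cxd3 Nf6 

  a b c d e f g h
  ─────────────────
8│♜ · ♝ ♛ ♚ ♝ · ♜│8
7│♟ ♟ ♟ ♟ ♟ ♟ ♟ ♟│7
6│· · · · · ♞ · ·│6
5│· · · · · · · ·│5
4│· · · · · · · ·│4
3│♘ · · ♙ · · · ·│3
2│♙ ♙ · ♙ ♙ ♙ ♙ ♙│2
1│♖ · ♗ ♕ ♔ ♗ · ♖│1
  ─────────────────
  a b c d e f g h

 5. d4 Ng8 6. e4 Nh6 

  a b c d e f g h
  ─────────────────
8│♜ · ♝ ♛ ♚ ♝ · ♜│8
7│♟ ♟ ♟ ♟ ♟ ♟ ♟ ♟│7
6│· · · · · · · ♞│6
5│· · · · · · · ·│5
4│· · · ♙ ♙ · · ·│4
3│♘ · · · · · · ·│3
2│♙ ♙ · ♙ · ♙ ♙ ♙│2
1│♖ · ♗ ♕ ♔ ♗ · ♖│1
  ─────────────────
  a b c d e f g h

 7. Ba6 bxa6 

  a b c d e f g h
  ─────────────────
8│♜ · ♝ ♛ ♚ ♝ · ♜│8
7│♟ · ♟ ♟ ♟ ♟ ♟ ♟│7
6│♟ · · · · · · ♞│6
5│· · · · · · · ·│5
4│· · · ♙ ♙ · · ·│4
3│♘ · · · · · · ·│3
2│♙ ♙ · ♙ · ♙ ♙ ♙│2
1│♖ · ♗ ♕ ♔ · · ♖│1
  ─────────────────
  a b c d e f g h


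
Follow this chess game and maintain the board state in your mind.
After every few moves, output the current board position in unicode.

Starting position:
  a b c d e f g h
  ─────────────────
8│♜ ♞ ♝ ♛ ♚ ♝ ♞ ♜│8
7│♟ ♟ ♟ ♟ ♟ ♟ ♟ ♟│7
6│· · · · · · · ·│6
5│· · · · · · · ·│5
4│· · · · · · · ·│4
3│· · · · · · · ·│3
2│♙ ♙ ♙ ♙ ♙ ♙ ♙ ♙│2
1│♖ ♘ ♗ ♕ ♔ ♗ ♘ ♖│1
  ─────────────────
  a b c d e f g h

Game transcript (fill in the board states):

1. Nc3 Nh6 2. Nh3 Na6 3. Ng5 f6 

  a b c d e f g h
  ─────────────────
8│♜ · ♝ ♛ ♚ ♝ · ♜│8
7│♟ ♟ ♟ ♟ ♟ · ♟ ♟│7
6│♞ · · · · ♟ · ♞│6
5│· · · · · · ♘ ·│5
4│· · · · · · · ·│4
3│· · ♘ · · · · ·│3
2│♙ ♙ ♙ ♙ ♙ ♙ ♙ ♙│2
1│♖ · ♗ ♕ ♔ ♗ · ♖│1
  ─────────────────
  a b c d e f g h

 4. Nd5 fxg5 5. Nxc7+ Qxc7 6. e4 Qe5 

  a b c d e f g h
  ─────────────────
8│♜ · ♝ · ♚ ♝ · ♜│8
7│♟ ♟ · ♟ ♟ · ♟ ♟│7
6│♞ · · · · · · ♞│6
5│· · · · ♛ · ♟ ·│5
4│· · · · ♙ · · ·│4
3│· · · · · · · ·│3
2│♙ ♙ ♙ ♙ · ♙ ♙ ♙│2
1│♖ · ♗ ♕ ♔ ♗ · ♖│1
  ─────────────────
  a b c d e f g h

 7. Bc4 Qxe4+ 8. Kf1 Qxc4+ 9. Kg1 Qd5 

  a b c d e f g h
  ─────────────────
8│♜ · ♝ · ♚ ♝ · ♜│8
7│♟ ♟ · ♟ ♟ · ♟ ♟│7
6│♞ · · · · · · ♞│6
5│· · · ♛ · · ♟ ·│5
4│· · · · · · · ·│4
3│· · · · · · · ·│3
2│♙ ♙ ♙ ♙ · ♙ ♙ ♙│2
1│♖ · ♗ ♕ · · ♔ ♖│1
  ─────────────────
  a b c d e f g h

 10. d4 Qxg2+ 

  a b c d e f g h
  ─────────────────
8│♜ · ♝ · ♚ ♝ · ♜│8
7│♟ ♟ · ♟ ♟ · ♟ ♟│7
6│♞ · · · · · · ♞│6
5│· · · · · · ♟ ·│5
4│· · · ♙ · · · ·│4
3│· · · · · · · ·│3
2│♙ ♙ ♙ · · ♙ ♛ ♙│2
1│♖ · ♗ ♕ · · ♔ ♖│1
  ─────────────────
  a b c d e f g h


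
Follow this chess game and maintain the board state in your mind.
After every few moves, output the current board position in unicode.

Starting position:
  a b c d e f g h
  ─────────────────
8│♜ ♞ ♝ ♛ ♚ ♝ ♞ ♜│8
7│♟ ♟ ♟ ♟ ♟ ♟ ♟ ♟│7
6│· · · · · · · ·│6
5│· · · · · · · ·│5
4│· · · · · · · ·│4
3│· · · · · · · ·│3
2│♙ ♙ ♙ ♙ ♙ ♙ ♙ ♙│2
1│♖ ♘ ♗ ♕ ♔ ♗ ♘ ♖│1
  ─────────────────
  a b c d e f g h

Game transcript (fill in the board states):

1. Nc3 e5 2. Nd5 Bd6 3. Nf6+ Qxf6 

  a b c d e f g h
  ─────────────────
8│♜ ♞ ♝ · ♚ · ♞ ♜│8
7│♟ ♟ ♟ ♟ · ♟ ♟ ♟│7
6│· · · ♝ · ♛ · ·│6
5│· · · · ♟ · · ·│5
4│· · · · · · · ·│4
3│· · · · · · · ·│3
2│♙ ♙ ♙ ♙ ♙ ♙ ♙ ♙│2
1│♖ · ♗ ♕ ♔ ♗ ♘ ♖│1
  ─────────────────
  a b c d e f g h

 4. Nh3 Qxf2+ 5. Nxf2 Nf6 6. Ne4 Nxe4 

  a b c d e f g h
  ─────────────────
8│♜ ♞ ♝ · ♚ · · ♜│8
7│♟ ♟ ♟ ♟ · ♟ ♟ ♟│7
6│· · · ♝ · · · ·│6
5│· · · · ♟ · · ·│5
4│· · · · ♞ · · ·│4
3│· · · · · · · ·│3
2│♙ ♙ ♙ ♙ ♙ · ♙ ♙│2
1│♖ · ♗ ♕ ♔ ♗ · ♖│1
  ─────────────────
  a b c d e f g h

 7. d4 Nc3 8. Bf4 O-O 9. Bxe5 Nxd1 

  a b c d e f g h
  ─────────────────
8│♜ ♞ ♝ · · ♜ ♚ ·│8
7│♟ ♟ ♟ ♟ · ♟ ♟ ♟│7
6│· · · ♝ · · · ·│6
5│· · · · ♗ · · ·│5
4│· · · ♙ · · · ·│4
3│· · · · · · · ·│3
2│♙ ♙ ♙ · ♙ · ♙ ♙│2
1│♖ · · ♞ ♔ ♗ · ♖│1
  ─────────────────
  a b c d e f g h

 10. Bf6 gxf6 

  a b c d e f g h
  ─────────────────
8│♜ ♞ ♝ · · ♜ ♚ ·│8
7│♟ ♟ ♟ ♟ · ♟ · ♟│7
6│· · · ♝ · ♟ · ·│6
5│· · · · · · · ·│5
4│· · · ♙ · · · ·│4
3│· · · · · · · ·│3
2│♙ ♙ ♙ · ♙ · ♙ ♙│2
1│♖ · · ♞ ♔ ♗ · ♖│1
  ─────────────────
  a b c d e f g h


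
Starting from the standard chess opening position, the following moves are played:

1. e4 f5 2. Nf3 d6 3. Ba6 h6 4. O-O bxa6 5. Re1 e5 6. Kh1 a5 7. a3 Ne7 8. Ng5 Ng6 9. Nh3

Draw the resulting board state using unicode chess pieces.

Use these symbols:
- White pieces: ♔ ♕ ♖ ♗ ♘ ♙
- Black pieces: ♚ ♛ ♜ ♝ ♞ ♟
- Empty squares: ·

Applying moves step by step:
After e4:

♜ ♞ ♝ ♛ ♚ ♝ ♞ ♜
♟ ♟ ♟ ♟ ♟ ♟ ♟ ♟
· · · · · · · ·
· · · · · · · ·
· · · · ♙ · · ·
· · · · · · · ·
♙ ♙ ♙ ♙ · ♙ ♙ ♙
♖ ♘ ♗ ♕ ♔ ♗ ♘ ♖


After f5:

♜ ♞ ♝ ♛ ♚ ♝ ♞ ♜
♟ ♟ ♟ ♟ ♟ · ♟ ♟
· · · · · · · ·
· · · · · ♟ · ·
· · · · ♙ · · ·
· · · · · · · ·
♙ ♙ ♙ ♙ · ♙ ♙ ♙
♖ ♘ ♗ ♕ ♔ ♗ ♘ ♖


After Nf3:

♜ ♞ ♝ ♛ ♚ ♝ ♞ ♜
♟ ♟ ♟ ♟ ♟ · ♟ ♟
· · · · · · · ·
· · · · · ♟ · ·
· · · · ♙ · · ·
· · · · · ♘ · ·
♙ ♙ ♙ ♙ · ♙ ♙ ♙
♖ ♘ ♗ ♕ ♔ ♗ · ♖


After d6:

♜ ♞ ♝ ♛ ♚ ♝ ♞ ♜
♟ ♟ ♟ · ♟ · ♟ ♟
· · · ♟ · · · ·
· · · · · ♟ · ·
· · · · ♙ · · ·
· · · · · ♘ · ·
♙ ♙ ♙ ♙ · ♙ ♙ ♙
♖ ♘ ♗ ♕ ♔ ♗ · ♖


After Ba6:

♜ ♞ ♝ ♛ ♚ ♝ ♞ ♜
♟ ♟ ♟ · ♟ · ♟ ♟
♗ · · ♟ · · · ·
· · · · · ♟ · ·
· · · · ♙ · · ·
· · · · · ♘ · ·
♙ ♙ ♙ ♙ · ♙ ♙ ♙
♖ ♘ ♗ ♕ ♔ · · ♖


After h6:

♜ ♞ ♝ ♛ ♚ ♝ ♞ ♜
♟ ♟ ♟ · ♟ · ♟ ·
♗ · · ♟ · · · ♟
· · · · · ♟ · ·
· · · · ♙ · · ·
· · · · · ♘ · ·
♙ ♙ ♙ ♙ · ♙ ♙ ♙
♖ ♘ ♗ ♕ ♔ · · ♖


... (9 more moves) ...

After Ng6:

♜ ♞ ♝ ♛ ♚ ♝ · ♜
♟ · ♟ · · · ♟ ·
· · · ♟ · · ♞ ♟
♟ · · · ♟ ♟ ♘ ·
· · · · ♙ · · ·
♙ · · · · · · ·
· ♙ ♙ ♙ · ♙ ♙ ♙
♖ ♘ ♗ ♕ ♖ · · ♔


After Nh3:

♜ ♞ ♝ ♛ ♚ ♝ · ♜
♟ · ♟ · · · ♟ ·
· · · ♟ · · ♞ ♟
♟ · · · ♟ ♟ · ·
· · · · ♙ · · ·
♙ · · · · · · ♘
· ♙ ♙ ♙ · ♙ ♙ ♙
♖ ♘ ♗ ♕ ♖ · · ♔



  a b c d e f g h
  ─────────────────
8│♜ ♞ ♝ ♛ ♚ ♝ · ♜│8
7│♟ · ♟ · · · ♟ ·│7
6│· · · ♟ · · ♞ ♟│6
5│♟ · · · ♟ ♟ · ·│5
4│· · · · ♙ · · ·│4
3│♙ · · · · · · ♘│3
2│· ♙ ♙ ♙ · ♙ ♙ ♙│2
1│♖ ♘ ♗ ♕ ♖ · · ♔│1
  ─────────────────
  a b c d e f g h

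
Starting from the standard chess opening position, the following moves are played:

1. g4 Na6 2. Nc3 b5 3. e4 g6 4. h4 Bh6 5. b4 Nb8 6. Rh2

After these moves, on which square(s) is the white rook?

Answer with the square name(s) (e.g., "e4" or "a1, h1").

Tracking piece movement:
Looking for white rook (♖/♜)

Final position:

  a b c d e f g h
  ─────────────────
8│♜ ♞ ♝ ♛ ♚ · ♞ ♜│8
7│♟ · ♟ ♟ ♟ ♟ · ♟│7
6│· · · · · · ♟ ♝│6
5│· ♟ · · · · · ·│5
4│· ♙ · · ♙ · ♙ ♙│4
3│· · ♘ · · · · ·│3
2│♙ · ♙ ♙ · ♙ · ♖│2
1│♖ · ♗ ♕ ♔ ♗ ♘ ·│1
  ─────────────────
  a b c d e f g h


a1, h2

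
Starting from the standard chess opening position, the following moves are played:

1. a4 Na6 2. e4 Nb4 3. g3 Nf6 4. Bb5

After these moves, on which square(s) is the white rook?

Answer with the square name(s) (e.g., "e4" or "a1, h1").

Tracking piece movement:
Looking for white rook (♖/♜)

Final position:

  a b c d e f g h
  ─────────────────
8│♜ · ♝ ♛ ♚ ♝ · ♜│8
7│♟ ♟ ♟ ♟ ♟ ♟ ♟ ♟│7
6│· · · · · ♞ · ·│6
5│· ♗ · · · · · ·│5
4│♙ ♞ · · ♙ · · ·│4
3│· · · · · · ♙ ·│3
2│· ♙ ♙ ♙ · ♙ · ♙│2
1│♖ ♘ ♗ ♕ ♔ · ♘ ♖│1
  ─────────────────
  a b c d e f g h


a1, h1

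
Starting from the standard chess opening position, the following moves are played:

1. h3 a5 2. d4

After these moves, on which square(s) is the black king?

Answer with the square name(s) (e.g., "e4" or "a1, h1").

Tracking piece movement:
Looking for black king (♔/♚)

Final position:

  a b c d e f g h
  ─────────────────
8│♜ ♞ ♝ ♛ ♚ ♝ ♞ ♜│8
7│· ♟ ♟ ♟ ♟ ♟ ♟ ♟│7
6│· · · · · · · ·│6
5│♟ · · · · · · ·│5
4│· · · ♙ · · · ·│4
3│· · · · · · · ♙│3
2│♙ ♙ ♙ · ♙ ♙ ♙ ·│2
1│♖ ♘ ♗ ♕ ♔ ♗ ♘ ♖│1
  ─────────────────
  a b c d e f g h


e8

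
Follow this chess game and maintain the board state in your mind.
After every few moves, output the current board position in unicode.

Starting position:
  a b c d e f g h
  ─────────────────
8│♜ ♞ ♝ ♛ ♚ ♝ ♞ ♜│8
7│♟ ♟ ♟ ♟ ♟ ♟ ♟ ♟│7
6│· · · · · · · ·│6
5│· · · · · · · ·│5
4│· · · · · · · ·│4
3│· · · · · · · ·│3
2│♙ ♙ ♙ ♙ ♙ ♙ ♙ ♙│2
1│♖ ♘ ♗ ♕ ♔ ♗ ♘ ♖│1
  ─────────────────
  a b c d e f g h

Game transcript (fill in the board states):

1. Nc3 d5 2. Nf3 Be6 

  a b c d e f g h
  ─────────────────
8│♜ ♞ · ♛ ♚ ♝ ♞ ♜│8
7│♟ ♟ ♟ · ♟ ♟ ♟ ♟│7
6│· · · · ♝ · · ·│6
5│· · · ♟ · · · ·│5
4│· · · · · · · ·│4
3│· · ♘ · · ♘ · ·│3
2│♙ ♙ ♙ ♙ ♙ ♙ ♙ ♙│2
1│♖ · ♗ ♕ ♔ ♗ · ♖│1
  ─────────────────
  a b c d e f g h

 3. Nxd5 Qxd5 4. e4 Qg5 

  a b c d e f g h
  ─────────────────
8│♜ ♞ · · ♚ ♝ ♞ ♜│8
7│♟ ♟ ♟ · ♟ ♟ ♟ ♟│7
6│· · · · ♝ · · ·│6
5│· · · · · · ♛ ·│5
4│· · · · ♙ · · ·│4
3│· · · · · ♘ · ·│3
2│♙ ♙ ♙ ♙ · ♙ ♙ ♙│2
1│♖ · ♗ ♕ ♔ ♗ · ♖│1
  ─────────────────
  a b c d e f g h

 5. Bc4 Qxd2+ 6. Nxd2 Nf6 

  a b c d e f g h
  ─────────────────
8│♜ ♞ · · ♚ ♝ · ♜│8
7│♟ ♟ ♟ · ♟ ♟ ♟ ♟│7
6│· · · · ♝ ♞ · ·│6
5│· · · · · · · ·│5
4│· · ♗ · ♙ · · ·│4
3│· · · · · · · ·│3
2│♙ ♙ ♙ ♘ · ♙ ♙ ♙│2
1│♖ · ♗ ♕ ♔ · · ♖│1
  ─────────────────
  a b c d e f g h

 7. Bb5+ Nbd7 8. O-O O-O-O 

  a b c d e f g h
  ─────────────────
8│· · ♚ ♜ · ♝ · ♜│8
7│♟ ♟ ♟ ♞ ♟ ♟ ♟ ♟│7
6│· · · · ♝ ♞ · ·│6
5│· ♗ · · · · · ·│5
4│· · · · ♙ · · ·│4
3│· · · · · · · ·│3
2│♙ ♙ ♙ ♘ · ♙ ♙ ♙│2
1│♖ · ♗ ♕ · ♖ ♔ ·│1
  ─────────────────
  a b c d e f g h



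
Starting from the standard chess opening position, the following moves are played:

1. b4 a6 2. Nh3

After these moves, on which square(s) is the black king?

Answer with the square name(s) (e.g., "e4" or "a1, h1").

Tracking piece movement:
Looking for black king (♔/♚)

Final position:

  a b c d e f g h
  ─────────────────
8│♜ ♞ ♝ ♛ ♚ ♝ ♞ ♜│8
7│· ♟ ♟ ♟ ♟ ♟ ♟ ♟│7
6│♟ · · · · · · ·│6
5│· · · · · · · ·│5
4│· ♙ · · · · · ·│4
3│· · · · · · · ♘│3
2│♙ · ♙ ♙ ♙ ♙ ♙ ♙│2
1│♖ ♘ ♗ ♕ ♔ ♗ · ♖│1
  ─────────────────
  a b c d e f g h


e8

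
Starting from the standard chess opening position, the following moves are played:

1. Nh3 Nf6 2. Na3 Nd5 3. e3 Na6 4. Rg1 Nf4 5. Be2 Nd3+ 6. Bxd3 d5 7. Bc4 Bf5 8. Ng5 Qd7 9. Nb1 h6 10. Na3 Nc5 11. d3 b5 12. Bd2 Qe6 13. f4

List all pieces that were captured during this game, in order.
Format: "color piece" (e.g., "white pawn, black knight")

Tracking captures:
  Bxd3: captured black knight

black knight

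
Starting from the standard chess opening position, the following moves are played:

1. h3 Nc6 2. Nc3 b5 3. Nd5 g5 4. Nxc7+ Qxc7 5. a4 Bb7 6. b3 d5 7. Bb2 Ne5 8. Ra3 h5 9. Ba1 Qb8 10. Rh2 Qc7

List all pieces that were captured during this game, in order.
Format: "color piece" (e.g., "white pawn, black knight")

Tracking captures:
  Nxc7+: captured black pawn
  Qxc7: captured white knight

black pawn, white knight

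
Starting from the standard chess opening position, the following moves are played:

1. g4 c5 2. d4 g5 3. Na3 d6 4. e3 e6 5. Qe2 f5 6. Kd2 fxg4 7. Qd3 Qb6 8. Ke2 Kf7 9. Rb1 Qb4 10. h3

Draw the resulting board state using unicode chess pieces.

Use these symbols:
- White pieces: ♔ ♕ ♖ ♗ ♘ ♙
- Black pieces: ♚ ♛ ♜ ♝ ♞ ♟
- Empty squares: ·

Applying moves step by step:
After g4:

♜ ♞ ♝ ♛ ♚ ♝ ♞ ♜
♟ ♟ ♟ ♟ ♟ ♟ ♟ ♟
· · · · · · · ·
· · · · · · · ·
· · · · · · ♙ ·
· · · · · · · ·
♙ ♙ ♙ ♙ ♙ ♙ · ♙
♖ ♘ ♗ ♕ ♔ ♗ ♘ ♖


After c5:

♜ ♞ ♝ ♛ ♚ ♝ ♞ ♜
♟ ♟ · ♟ ♟ ♟ ♟ ♟
· · · · · · · ·
· · ♟ · · · · ·
· · · · · · ♙ ·
· · · · · · · ·
♙ ♙ ♙ ♙ ♙ ♙ · ♙
♖ ♘ ♗ ♕ ♔ ♗ ♘ ♖


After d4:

♜ ♞ ♝ ♛ ♚ ♝ ♞ ♜
♟ ♟ · ♟ ♟ ♟ ♟ ♟
· · · · · · · ·
· · ♟ · · · · ·
· · · ♙ · · ♙ ·
· · · · · · · ·
♙ ♙ ♙ · ♙ ♙ · ♙
♖ ♘ ♗ ♕ ♔ ♗ ♘ ♖


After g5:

♜ ♞ ♝ ♛ ♚ ♝ ♞ ♜
♟ ♟ · ♟ ♟ ♟ · ♟
· · · · · · · ·
· · ♟ · · · ♟ ·
· · · ♙ · · ♙ ·
· · · · · · · ·
♙ ♙ ♙ · ♙ ♙ · ♙
♖ ♘ ♗ ♕ ♔ ♗ ♘ ♖


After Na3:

♜ ♞ ♝ ♛ ♚ ♝ ♞ ♜
♟ ♟ · ♟ ♟ ♟ · ♟
· · · · · · · ·
· · ♟ · · · ♟ ·
· · · ♙ · · ♙ ·
♘ · · · · · · ·
♙ ♙ ♙ · ♙ ♙ · ♙
♖ · ♗ ♕ ♔ ♗ ♘ ♖


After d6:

♜ ♞ ♝ ♛ ♚ ♝ ♞ ♜
♟ ♟ · · ♟ ♟ · ♟
· · · ♟ · · · ·
· · ♟ · · · ♟ ·
· · · ♙ · · ♙ ·
♘ · · · · · · ·
♙ ♙ ♙ · ♙ ♙ · ♙
♖ · ♗ ♕ ♔ ♗ ♘ ♖


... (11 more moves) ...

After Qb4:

♜ ♞ ♝ · · ♝ ♞ ♜
♟ ♟ · · · ♚ · ♟
· · · ♟ ♟ · · ·
· · ♟ · · · ♟ ·
· ♛ · ♙ · · ♟ ·
♘ · · ♕ ♙ · · ·
♙ ♙ ♙ · ♔ ♙ · ♙
· ♖ ♗ · · ♗ ♘ ♖


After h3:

♜ ♞ ♝ · · ♝ ♞ ♜
♟ ♟ · · · ♚ · ♟
· · · ♟ ♟ · · ·
· · ♟ · · · ♟ ·
· ♛ · ♙ · · ♟ ·
♘ · · ♕ ♙ · · ♙
♙ ♙ ♙ · ♔ ♙ · ·
· ♖ ♗ · · ♗ ♘ ♖



  a b c d e f g h
  ─────────────────
8│♜ ♞ ♝ · · ♝ ♞ ♜│8
7│♟ ♟ · · · ♚ · ♟│7
6│· · · ♟ ♟ · · ·│6
5│· · ♟ · · · ♟ ·│5
4│· ♛ · ♙ · · ♟ ·│4
3│♘ · · ♕ ♙ · · ♙│3
2│♙ ♙ ♙ · ♔ ♙ · ·│2
1│· ♖ ♗ · · ♗ ♘ ♖│1
  ─────────────────
  a b c d e f g h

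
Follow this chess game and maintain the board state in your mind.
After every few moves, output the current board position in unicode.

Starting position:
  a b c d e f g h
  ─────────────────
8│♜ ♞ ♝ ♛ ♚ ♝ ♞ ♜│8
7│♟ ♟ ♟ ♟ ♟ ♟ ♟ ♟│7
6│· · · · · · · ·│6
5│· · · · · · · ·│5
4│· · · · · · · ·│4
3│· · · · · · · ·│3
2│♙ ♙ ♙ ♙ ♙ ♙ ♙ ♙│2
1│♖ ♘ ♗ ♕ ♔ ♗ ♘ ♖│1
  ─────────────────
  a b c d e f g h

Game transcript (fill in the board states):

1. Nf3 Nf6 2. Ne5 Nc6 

  a b c d e f g h
  ─────────────────
8│♜ · ♝ ♛ ♚ ♝ · ♜│8
7│♟ ♟ ♟ ♟ ♟ ♟ ♟ ♟│7
6│· · ♞ · · ♞ · ·│6
5│· · · · ♘ · · ·│5
4│· · · · · · · ·│4
3│· · · · · · · ·│3
2│♙ ♙ ♙ ♙ ♙ ♙ ♙ ♙│2
1│♖ ♘ ♗ ♕ ♔ ♗ · ♖│1
  ─────────────────
  a b c d e f g h

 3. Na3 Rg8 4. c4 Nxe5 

  a b c d e f g h
  ─────────────────
8│♜ · ♝ ♛ ♚ ♝ ♜ ·│8
7│♟ ♟ ♟ ♟ ♟ ♟ ♟ ♟│7
6│· · · · · ♞ · ·│6
5│· · · · ♞ · · ·│5
4│· · ♙ · · · · ·│4
3│♘ · · · · · · ·│3
2│♙ ♙ · ♙ ♙ ♙ ♙ ♙│2
1│♖ · ♗ ♕ ♔ ♗ · ♖│1
  ─────────────────
  a b c d e f g h

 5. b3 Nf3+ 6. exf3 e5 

  a b c d e f g h
  ─────────────────
8│♜ · ♝ ♛ ♚ ♝ ♜ ·│8
7│♟ ♟ ♟ ♟ · ♟ ♟ ♟│7
6│· · · · · ♞ · ·│6
5│· · · · ♟ · · ·│5
4│· · ♙ · · · · ·│4
3│♘ ♙ · · · ♙ · ·│3
2│♙ · · ♙ · ♙ ♙ ♙│2
1│♖ · ♗ ♕ ♔ ♗ · ♖│1
  ─────────────────
  a b c d e f g h

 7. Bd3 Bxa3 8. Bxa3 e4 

  a b c d e f g h
  ─────────────────
8│♜ · ♝ ♛ ♚ · ♜ ·│8
7│♟ ♟ ♟ ♟ · ♟ ♟ ♟│7
6│· · · · · ♞ · ·│6
5│· · · · · · · ·│5
4│· · ♙ · ♟ · · ·│4
3│♗ ♙ · ♗ · ♙ · ·│3
2│♙ · · ♙ · ♙ ♙ ♙│2
1│♖ · · ♕ ♔ · · ♖│1
  ─────────────────
  a b c d e f g h

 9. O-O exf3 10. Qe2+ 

  a b c d e f g h
  ─────────────────
8│♜ · ♝ ♛ ♚ · ♜ ·│8
7│♟ ♟ ♟ ♟ · ♟ ♟ ♟│7
6│· · · · · ♞ · ·│6
5│· · · · · · · ·│5
4│· · ♙ · · · · ·│4
3│♗ ♙ · ♗ · ♟ · ·│3
2│♙ · · ♙ ♕ ♙ ♙ ♙│2
1│♖ · · · · ♖ ♔ ·│1
  ─────────────────
  a b c d e f g h


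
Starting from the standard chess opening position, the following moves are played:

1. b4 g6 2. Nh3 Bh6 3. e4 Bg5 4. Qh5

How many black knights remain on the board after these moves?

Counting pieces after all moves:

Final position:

  a b c d e f g h
  ─────────────────
8│♜ ♞ ♝ ♛ ♚ · ♞ ♜│8
7│♟ ♟ ♟ ♟ ♟ ♟ · ♟│7
6│· · · · · · ♟ ·│6
5│· · · · · · ♝ ♕│5
4│· ♙ · · ♙ · · ·│4
3│· · · · · · · ♘│3
2│♙ · ♙ ♙ · ♙ ♙ ♙│2
1│♖ ♘ ♗ · ♔ ♗ · ♖│1
  ─────────────────
  a b c d e f g h


2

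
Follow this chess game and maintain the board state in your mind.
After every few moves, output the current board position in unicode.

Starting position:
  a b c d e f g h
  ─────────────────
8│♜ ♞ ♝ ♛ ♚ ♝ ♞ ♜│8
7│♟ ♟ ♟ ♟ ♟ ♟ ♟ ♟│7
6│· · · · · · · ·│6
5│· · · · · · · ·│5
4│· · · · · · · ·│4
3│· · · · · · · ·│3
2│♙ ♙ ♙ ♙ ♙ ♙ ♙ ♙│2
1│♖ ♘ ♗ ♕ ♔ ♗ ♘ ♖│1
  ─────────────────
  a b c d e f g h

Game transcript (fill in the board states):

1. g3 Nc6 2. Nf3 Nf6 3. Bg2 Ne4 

  a b c d e f g h
  ─────────────────
8│♜ · ♝ ♛ ♚ ♝ · ♜│8
7│♟ ♟ ♟ ♟ ♟ ♟ ♟ ♟│7
6│· · ♞ · · · · ·│6
5│· · · · · · · ·│5
4│· · · · ♞ · · ·│4
3│· · · · · ♘ ♙ ·│3
2│♙ ♙ ♙ ♙ ♙ ♙ ♗ ♙│2
1│♖ ♘ ♗ ♕ ♔ · · ♖│1
  ─────────────────
  a b c d e f g h

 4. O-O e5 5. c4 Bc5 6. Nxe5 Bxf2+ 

  a b c d e f g h
  ─────────────────
8│♜ · ♝ ♛ ♚ · · ♜│8
7│♟ ♟ ♟ ♟ · ♟ ♟ ♟│7
6│· · ♞ · · · · ·│6
5│· · · · ♘ · · ·│5
4│· · ♙ · ♞ · · ·│4
3│· · · · · · ♙ ·│3
2│♙ ♙ · ♙ ♙ ♝ ♗ ♙│2
1│♖ ♘ ♗ ♕ · ♖ ♔ ·│1
  ─────────────────
  a b c d e f g h

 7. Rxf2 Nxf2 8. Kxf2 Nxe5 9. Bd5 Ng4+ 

  a b c d e f g h
  ─────────────────
8│♜ · ♝ ♛ ♚ · · ♜│8
7│♟ ♟ ♟ ♟ · ♟ ♟ ♟│7
6│· · · · · · · ·│6
5│· · · ♗ · · · ·│5
4│· · ♙ · · · ♞ ·│4
3│· · · · · · ♙ ·│3
2│♙ ♙ · ♙ ♙ ♔ · ♙│2
1│♖ ♘ ♗ ♕ · · · ·│1
  ─────────────────
  a b c d e f g h

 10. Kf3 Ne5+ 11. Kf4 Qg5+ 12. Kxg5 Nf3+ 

  a b c d e f g h
  ─────────────────
8│♜ · ♝ · ♚ · · ♜│8
7│♟ ♟ ♟ ♟ · ♟ ♟ ♟│7
6│· · · · · · · ·│6
5│· · · ♗ · · ♔ ·│5
4│· · ♙ · · · · ·│4
3│· · · · · ♞ ♙ ·│3
2│♙ ♙ · ♙ ♙ · · ♙│2
1│♖ ♘ ♗ ♕ · · · ·│1
  ─────────────────
  a b c d e f g h

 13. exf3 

  a b c d e f g h
  ─────────────────
8│♜ · ♝ · ♚ · · ♜│8
7│♟ ♟ ♟ ♟ · ♟ ♟ ♟│7
6│· · · · · · · ·│6
5│· · · ♗ · · ♔ ·│5
4│· · ♙ · · · · ·│4
3│· · · · · ♙ ♙ ·│3
2│♙ ♙ · ♙ · · · ♙│2
1│♖ ♘ ♗ ♕ · · · ·│1
  ─────────────────
  a b c d e f g h


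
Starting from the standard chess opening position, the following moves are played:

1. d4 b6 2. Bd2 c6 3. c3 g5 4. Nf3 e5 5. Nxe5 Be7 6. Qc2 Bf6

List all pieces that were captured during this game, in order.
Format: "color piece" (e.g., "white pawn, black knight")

Tracking captures:
  Nxe5: captured black pawn

black pawn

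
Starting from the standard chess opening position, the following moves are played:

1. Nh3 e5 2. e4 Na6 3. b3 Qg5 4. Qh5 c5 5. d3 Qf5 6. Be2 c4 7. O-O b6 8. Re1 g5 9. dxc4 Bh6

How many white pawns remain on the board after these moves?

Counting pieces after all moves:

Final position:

  a b c d e f g h
  ─────────────────
8│♜ · ♝ · ♚ · ♞ ♜│8
7│♟ · · ♟ · ♟ · ♟│7
6│♞ ♟ · · · · · ♝│6
5│· · · · ♟ ♛ ♟ ♕│5
4│· · ♙ · ♙ · · ·│4
3│· ♙ · · · · · ♘│3
2│♙ · ♙ · ♗ ♙ ♙ ♙│2
1│♖ ♘ ♗ · ♖ · ♔ ·│1
  ─────────────────
  a b c d e f g h


8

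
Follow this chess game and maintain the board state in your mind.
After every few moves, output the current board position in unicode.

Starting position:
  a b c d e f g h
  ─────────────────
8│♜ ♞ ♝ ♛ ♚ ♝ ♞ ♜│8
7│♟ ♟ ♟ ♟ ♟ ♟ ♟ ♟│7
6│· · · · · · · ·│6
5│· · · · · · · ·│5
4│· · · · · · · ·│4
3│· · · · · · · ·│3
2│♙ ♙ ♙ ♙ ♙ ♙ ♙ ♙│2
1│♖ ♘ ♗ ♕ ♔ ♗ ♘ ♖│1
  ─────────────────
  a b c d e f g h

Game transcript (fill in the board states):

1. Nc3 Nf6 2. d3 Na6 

  a b c d e f g h
  ─────────────────
8│♜ · ♝ ♛ ♚ ♝ · ♜│8
7│♟ ♟ ♟ ♟ ♟ ♟ ♟ ♟│7
6│♞ · · · · ♞ · ·│6
5│· · · · · · · ·│5
4│· · · · · · · ·│4
3│· · ♘ ♙ · · · ·│3
2│♙ ♙ ♙ · ♙ ♙ ♙ ♙│2
1│♖ · ♗ ♕ ♔ ♗ ♘ ♖│1
  ─────────────────
  a b c d e f g h

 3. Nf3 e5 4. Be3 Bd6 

  a b c d e f g h
  ─────────────────
8│♜ · ♝ ♛ ♚ · · ♜│8
7│♟ ♟ ♟ ♟ · ♟ ♟ ♟│7
6│♞ · · ♝ · ♞ · ·│6
5│· · · · ♟ · · ·│5
4│· · · · · · · ·│4
3│· · ♘ ♙ ♗ ♘ · ·│3
2│♙ ♙ ♙ · ♙ ♙ ♙ ♙│2
1│♖ · · ♕ ♔ ♗ · ♖│1
  ─────────────────
  a b c d e f g h

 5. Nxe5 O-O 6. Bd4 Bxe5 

  a b c d e f g h
  ─────────────────
8│♜ · ♝ ♛ · ♜ ♚ ·│8
7│♟ ♟ ♟ ♟ · ♟ ♟ ♟│7
6│♞ · · · · ♞ · ·│6
5│· · · · ♝ · · ·│5
4│· · · ♗ · · · ·│4
3│· · ♘ ♙ · · · ·│3
2│♙ ♙ ♙ · ♙ ♙ ♙ ♙│2
1│♖ · · ♕ ♔ ♗ · ♖│1
  ─────────────────
  a b c d e f g h

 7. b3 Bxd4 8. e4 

  a b c d e f g h
  ─────────────────
8│♜ · ♝ ♛ · ♜ ♚ ·│8
7│♟ ♟ ♟ ♟ · ♟ ♟ ♟│7
6│♞ · · · · ♞ · ·│6
5│· · · · · · · ·│5
4│· · · ♝ ♙ · · ·│4
3│· ♙ ♘ ♙ · · · ·│3
2│♙ · ♙ · · ♙ ♙ ♙│2
1│♖ · · ♕ ♔ ♗ · ♖│1
  ─────────────────
  a b c d e f g h


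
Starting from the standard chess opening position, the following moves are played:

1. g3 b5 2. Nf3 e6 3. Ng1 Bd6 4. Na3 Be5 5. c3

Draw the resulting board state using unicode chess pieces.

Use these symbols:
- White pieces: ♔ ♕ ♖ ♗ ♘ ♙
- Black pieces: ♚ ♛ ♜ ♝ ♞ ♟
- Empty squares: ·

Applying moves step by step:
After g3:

♜ ♞ ♝ ♛ ♚ ♝ ♞ ♜
♟ ♟ ♟ ♟ ♟ ♟ ♟ ♟
· · · · · · · ·
· · · · · · · ·
· · · · · · · ·
· · · · · · ♙ ·
♙ ♙ ♙ ♙ ♙ ♙ · ♙
♖ ♘ ♗ ♕ ♔ ♗ ♘ ♖


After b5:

♜ ♞ ♝ ♛ ♚ ♝ ♞ ♜
♟ · ♟ ♟ ♟ ♟ ♟ ♟
· · · · · · · ·
· ♟ · · · · · ·
· · · · · · · ·
· · · · · · ♙ ·
♙ ♙ ♙ ♙ ♙ ♙ · ♙
♖ ♘ ♗ ♕ ♔ ♗ ♘ ♖


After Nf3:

♜ ♞ ♝ ♛ ♚ ♝ ♞ ♜
♟ · ♟ ♟ ♟ ♟ ♟ ♟
· · · · · · · ·
· ♟ · · · · · ·
· · · · · · · ·
· · · · · ♘ ♙ ·
♙ ♙ ♙ ♙ ♙ ♙ · ♙
♖ ♘ ♗ ♕ ♔ ♗ · ♖


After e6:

♜ ♞ ♝ ♛ ♚ ♝ ♞ ♜
♟ · ♟ ♟ · ♟ ♟ ♟
· · · · ♟ · · ·
· ♟ · · · · · ·
· · · · · · · ·
· · · · · ♘ ♙ ·
♙ ♙ ♙ ♙ ♙ ♙ · ♙
♖ ♘ ♗ ♕ ♔ ♗ · ♖


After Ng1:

♜ ♞ ♝ ♛ ♚ ♝ ♞ ♜
♟ · ♟ ♟ · ♟ ♟ ♟
· · · · ♟ · · ·
· ♟ · · · · · ·
· · · · · · · ·
· · · · · · ♙ ·
♙ ♙ ♙ ♙ ♙ ♙ · ♙
♖ ♘ ♗ ♕ ♔ ♗ ♘ ♖


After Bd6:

♜ ♞ ♝ ♛ ♚ · ♞ ♜
♟ · ♟ ♟ · ♟ ♟ ♟
· · · ♝ ♟ · · ·
· ♟ · · · · · ·
· · · · · · · ·
· · · · · · ♙ ·
♙ ♙ ♙ ♙ ♙ ♙ · ♙
♖ ♘ ♗ ♕ ♔ ♗ ♘ ♖


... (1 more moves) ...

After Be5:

♜ ♞ ♝ ♛ ♚ · ♞ ♜
♟ · ♟ ♟ · ♟ ♟ ♟
· · · · ♟ · · ·
· ♟ · · ♝ · · ·
· · · · · · · ·
♘ · · · · · ♙ ·
♙ ♙ ♙ ♙ ♙ ♙ · ♙
♖ · ♗ ♕ ♔ ♗ ♘ ♖


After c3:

♜ ♞ ♝ ♛ ♚ · ♞ ♜
♟ · ♟ ♟ · ♟ ♟ ♟
· · · · ♟ · · ·
· ♟ · · ♝ · · ·
· · · · · · · ·
♘ · ♙ · · · ♙ ·
♙ ♙ · ♙ ♙ ♙ · ♙
♖ · ♗ ♕ ♔ ♗ ♘ ♖



  a b c d e f g h
  ─────────────────
8│♜ ♞ ♝ ♛ ♚ · ♞ ♜│8
7│♟ · ♟ ♟ · ♟ ♟ ♟│7
6│· · · · ♟ · · ·│6
5│· ♟ · · ♝ · · ·│5
4│· · · · · · · ·│4
3│♘ · ♙ · · · ♙ ·│3
2│♙ ♙ · ♙ ♙ ♙ · ♙│2
1│♖ · ♗ ♕ ♔ ♗ ♘ ♖│1
  ─────────────────
  a b c d e f g h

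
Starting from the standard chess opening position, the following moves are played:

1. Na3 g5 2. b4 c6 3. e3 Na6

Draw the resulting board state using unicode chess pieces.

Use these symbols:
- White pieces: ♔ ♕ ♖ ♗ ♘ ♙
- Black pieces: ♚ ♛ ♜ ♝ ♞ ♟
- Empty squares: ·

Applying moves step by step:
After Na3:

♜ ♞ ♝ ♛ ♚ ♝ ♞ ♜
♟ ♟ ♟ ♟ ♟ ♟ ♟ ♟
· · · · · · · ·
· · · · · · · ·
· · · · · · · ·
♘ · · · · · · ·
♙ ♙ ♙ ♙ ♙ ♙ ♙ ♙
♖ · ♗ ♕ ♔ ♗ ♘ ♖


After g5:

♜ ♞ ♝ ♛ ♚ ♝ ♞ ♜
♟ ♟ ♟ ♟ ♟ ♟ · ♟
· · · · · · · ·
· · · · · · ♟ ·
· · · · · · · ·
♘ · · · · · · ·
♙ ♙ ♙ ♙ ♙ ♙ ♙ ♙
♖ · ♗ ♕ ♔ ♗ ♘ ♖


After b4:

♜ ♞ ♝ ♛ ♚ ♝ ♞ ♜
♟ ♟ ♟ ♟ ♟ ♟ · ♟
· · · · · · · ·
· · · · · · ♟ ·
· ♙ · · · · · ·
♘ · · · · · · ·
♙ · ♙ ♙ ♙ ♙ ♙ ♙
♖ · ♗ ♕ ♔ ♗ ♘ ♖


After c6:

♜ ♞ ♝ ♛ ♚ ♝ ♞ ♜
♟ ♟ · ♟ ♟ ♟ · ♟
· · ♟ · · · · ·
· · · · · · ♟ ·
· ♙ · · · · · ·
♘ · · · · · · ·
♙ · ♙ ♙ ♙ ♙ ♙ ♙
♖ · ♗ ♕ ♔ ♗ ♘ ♖


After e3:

♜ ♞ ♝ ♛ ♚ ♝ ♞ ♜
♟ ♟ · ♟ ♟ ♟ · ♟
· · ♟ · · · · ·
· · · · · · ♟ ·
· ♙ · · · · · ·
♘ · · · ♙ · · ·
♙ · ♙ ♙ · ♙ ♙ ♙
♖ · ♗ ♕ ♔ ♗ ♘ ♖


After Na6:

♜ · ♝ ♛ ♚ ♝ ♞ ♜
♟ ♟ · ♟ ♟ ♟ · ♟
♞ · ♟ · · · · ·
· · · · · · ♟ ·
· ♙ · · · · · ·
♘ · · · ♙ · · ·
♙ · ♙ ♙ · ♙ ♙ ♙
♖ · ♗ ♕ ♔ ♗ ♘ ♖



  a b c d e f g h
  ─────────────────
8│♜ · ♝ ♛ ♚ ♝ ♞ ♜│8
7│♟ ♟ · ♟ ♟ ♟ · ♟│7
6│♞ · ♟ · · · · ·│6
5│· · · · · · ♟ ·│5
4│· ♙ · · · · · ·│4
3│♘ · · · ♙ · · ·│3
2│♙ · ♙ ♙ · ♙ ♙ ♙│2
1│♖ · ♗ ♕ ♔ ♗ ♘ ♖│1
  ─────────────────
  a b c d e f g h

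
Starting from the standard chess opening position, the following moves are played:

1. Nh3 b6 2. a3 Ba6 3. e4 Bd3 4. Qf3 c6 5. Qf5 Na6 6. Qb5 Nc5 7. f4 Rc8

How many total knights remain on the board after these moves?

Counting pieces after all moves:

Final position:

  a b c d e f g h
  ─────────────────
8│· · ♜ ♛ ♚ ♝ ♞ ♜│8
7│♟ · · ♟ ♟ ♟ ♟ ♟│7
6│· ♟ ♟ · · · · ·│6
5│· ♕ ♞ · · · · ·│5
4│· · · · ♙ ♙ · ·│4
3│♙ · · ♝ · · · ♘│3
2│· ♙ ♙ ♙ · · ♙ ♙│2
1│♖ ♘ ♗ · ♔ ♗ · ♖│1
  ─────────────────
  a b c d e f g h


4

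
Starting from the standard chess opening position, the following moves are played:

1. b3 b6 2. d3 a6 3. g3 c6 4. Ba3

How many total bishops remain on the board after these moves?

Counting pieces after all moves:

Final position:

  a b c d e f g h
  ─────────────────
8│♜ ♞ ♝ ♛ ♚ ♝ ♞ ♜│8
7│· · · ♟ ♟ ♟ ♟ ♟│7
6│♟ ♟ ♟ · · · · ·│6
5│· · · · · · · ·│5
4│· · · · · · · ·│4
3│♗ ♙ · ♙ · · ♙ ·│3
2│♙ · ♙ · ♙ ♙ · ♙│2
1│♖ ♘ · ♕ ♔ ♗ ♘ ♖│1
  ─────────────────
  a b c d e f g h


4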